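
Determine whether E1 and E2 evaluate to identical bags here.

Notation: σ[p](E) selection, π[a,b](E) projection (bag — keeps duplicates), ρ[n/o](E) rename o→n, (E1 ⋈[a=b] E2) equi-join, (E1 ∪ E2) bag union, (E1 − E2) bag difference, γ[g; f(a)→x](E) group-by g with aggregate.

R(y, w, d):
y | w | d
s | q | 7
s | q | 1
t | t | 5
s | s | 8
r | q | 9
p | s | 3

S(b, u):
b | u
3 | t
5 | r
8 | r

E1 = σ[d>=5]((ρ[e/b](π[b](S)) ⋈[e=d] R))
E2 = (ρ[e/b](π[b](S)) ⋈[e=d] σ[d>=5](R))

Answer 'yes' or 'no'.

E1 row counts bottom-up:
  S → 3
  π[b](S) → 3
  ρ[e/b](π[b](S)) → 3
  R → 6
  (ρ[e/b](π[b](S)) ⋈[e=d] R) → 3
  σ[d>=5]((ρ[e/b](π[b](S)) ⋈[e=d] R)) → 2
E2 row counts bottom-up:
  S → 3
  π[b](S) → 3
  ρ[e/b](π[b](S)) → 3
  R → 6
  σ[d>=5](R) → 4
  (ρ[e/b](π[b](S)) ⋈[e=d] σ[d>=5](R)) → 2

E1 and E2 produce the same multiset:
e | y | w | d
5 | t | t | 5
8 | s | s | 8

yes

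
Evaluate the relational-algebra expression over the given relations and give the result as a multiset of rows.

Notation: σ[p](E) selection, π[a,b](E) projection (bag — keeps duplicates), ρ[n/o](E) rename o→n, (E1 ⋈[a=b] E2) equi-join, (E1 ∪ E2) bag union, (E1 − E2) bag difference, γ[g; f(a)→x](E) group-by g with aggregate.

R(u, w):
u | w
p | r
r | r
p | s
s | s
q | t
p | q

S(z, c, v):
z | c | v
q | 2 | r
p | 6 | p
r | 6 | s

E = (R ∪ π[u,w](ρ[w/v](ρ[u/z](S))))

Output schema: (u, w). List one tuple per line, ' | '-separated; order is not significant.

Stepwise |·|:
  R → 6
  S → 3
  ρ[u/z](S) → 3
  ρ[w/v](ρ[u/z](S)) → 3
  π[u,w](ρ[w/v](ρ[u/z](S))) → 3
  (R ∪ π[u,w](ρ[w/v](ρ[u/z](S)))) → 9

== RESULT ==
u | w
p | p
p | q
p | r
p | s
q | r
q | t
r | r
r | s
s | s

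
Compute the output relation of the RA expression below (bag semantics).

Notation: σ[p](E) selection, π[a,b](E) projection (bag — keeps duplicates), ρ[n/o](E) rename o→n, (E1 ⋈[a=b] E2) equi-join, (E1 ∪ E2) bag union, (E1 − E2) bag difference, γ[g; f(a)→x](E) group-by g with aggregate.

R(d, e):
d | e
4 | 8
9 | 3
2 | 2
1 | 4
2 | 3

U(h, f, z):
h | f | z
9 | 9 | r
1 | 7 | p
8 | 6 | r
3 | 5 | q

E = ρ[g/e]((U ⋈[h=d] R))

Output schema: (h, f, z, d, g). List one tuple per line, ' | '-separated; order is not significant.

Row counts bottom-up:
  U → 4
  R → 5
  (U ⋈[h=d] R) → 2
  ρ[g/e]((U ⋈[h=d] R)) → 2

== RESULT ==
h | f | z | d | g
1 | 7 | p | 1 | 4
9 | 9 | r | 9 | 3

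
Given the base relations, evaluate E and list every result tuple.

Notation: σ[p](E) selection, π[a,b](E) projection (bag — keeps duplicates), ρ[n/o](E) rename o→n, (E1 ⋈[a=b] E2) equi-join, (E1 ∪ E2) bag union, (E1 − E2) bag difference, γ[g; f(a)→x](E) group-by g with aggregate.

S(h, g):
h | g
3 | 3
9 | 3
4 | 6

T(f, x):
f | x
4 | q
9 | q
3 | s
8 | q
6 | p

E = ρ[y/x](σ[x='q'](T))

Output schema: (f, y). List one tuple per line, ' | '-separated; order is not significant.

Row counts bottom-up:
  T → 5
  σ[x='q'](T) → 3
  ρ[y/x](σ[x='q'](T)) → 3

== RESULT ==
f | y
4 | q
8 | q
9 | q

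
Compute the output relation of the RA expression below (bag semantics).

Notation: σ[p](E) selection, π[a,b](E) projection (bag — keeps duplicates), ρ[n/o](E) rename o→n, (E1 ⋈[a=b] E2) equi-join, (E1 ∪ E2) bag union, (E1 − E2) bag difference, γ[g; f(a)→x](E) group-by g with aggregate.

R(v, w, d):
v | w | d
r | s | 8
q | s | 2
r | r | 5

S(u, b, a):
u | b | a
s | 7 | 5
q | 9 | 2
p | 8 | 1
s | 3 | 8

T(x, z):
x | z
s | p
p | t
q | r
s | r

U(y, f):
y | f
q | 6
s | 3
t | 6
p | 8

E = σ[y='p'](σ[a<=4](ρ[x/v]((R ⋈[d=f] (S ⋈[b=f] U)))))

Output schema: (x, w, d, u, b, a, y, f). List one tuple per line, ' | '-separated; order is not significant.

Row counts bottom-up:
  R → 3
  S → 4
  U → 4
  (S ⋈[b=f] U) → 2
  (R ⋈[d=f] (S ⋈[b=f] U)) → 1
  ρ[x/v]((R ⋈[d=f] (S ⋈[b=f] U))) → 1
  σ[a<=4](ρ[x/v]((R ⋈[d=f] (S ⋈[b=f] U)))) → 1
  σ[y='p'](σ[a<=4](ρ[x/v]((R ⋈[d=f] (S ⋈[b=f] U))))) → 1

== RESULT ==
x | w | d | u | b | a | y | f
r | s | 8 | p | 8 | 1 | p | 8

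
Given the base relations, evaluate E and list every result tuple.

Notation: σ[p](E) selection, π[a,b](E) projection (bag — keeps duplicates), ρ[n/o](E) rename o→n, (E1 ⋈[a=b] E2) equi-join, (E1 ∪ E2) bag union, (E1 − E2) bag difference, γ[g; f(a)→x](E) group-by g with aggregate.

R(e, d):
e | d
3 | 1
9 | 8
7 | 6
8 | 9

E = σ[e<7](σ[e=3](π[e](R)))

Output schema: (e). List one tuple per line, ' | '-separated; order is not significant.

Stepwise |·|:
  R → 4
  π[e](R) → 4
  σ[e=3](π[e](R)) → 1
  σ[e<7](σ[e=3](π[e](R))) → 1

== RESULT ==
e
3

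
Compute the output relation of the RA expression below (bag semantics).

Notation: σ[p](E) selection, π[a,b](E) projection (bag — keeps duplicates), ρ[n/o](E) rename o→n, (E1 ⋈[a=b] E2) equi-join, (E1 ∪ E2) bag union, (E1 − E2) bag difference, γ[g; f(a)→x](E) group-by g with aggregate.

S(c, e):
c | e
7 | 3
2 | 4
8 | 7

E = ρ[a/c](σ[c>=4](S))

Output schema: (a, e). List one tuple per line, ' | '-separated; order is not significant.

Row counts bottom-up:
  S → 3
  σ[c>=4](S) → 2
  ρ[a/c](σ[c>=4](S)) → 2

== RESULT ==
a | e
7 | 3
8 | 7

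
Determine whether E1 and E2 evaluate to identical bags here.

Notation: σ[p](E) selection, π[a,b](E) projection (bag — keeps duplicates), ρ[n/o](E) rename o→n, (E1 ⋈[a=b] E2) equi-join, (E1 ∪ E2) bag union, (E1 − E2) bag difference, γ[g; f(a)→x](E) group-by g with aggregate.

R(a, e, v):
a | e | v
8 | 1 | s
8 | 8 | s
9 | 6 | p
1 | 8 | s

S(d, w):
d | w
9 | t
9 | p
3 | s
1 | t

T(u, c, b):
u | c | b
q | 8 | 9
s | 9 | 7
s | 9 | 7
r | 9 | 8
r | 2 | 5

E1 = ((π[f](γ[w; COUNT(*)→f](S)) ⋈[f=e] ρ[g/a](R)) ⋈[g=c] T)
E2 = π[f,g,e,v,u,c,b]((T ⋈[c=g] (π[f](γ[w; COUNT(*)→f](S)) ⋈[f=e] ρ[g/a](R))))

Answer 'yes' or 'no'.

E1 subexpression sizes:
  S → 4
  γ[w; COUNT(*)→f](S) → 3
  π[f](γ[w; COUNT(*)→f](S)) → 3
  R → 4
  ρ[g/a](R) → 4
  (π[f](γ[w; COUNT(*)→f](S)) ⋈[f=e] ρ[g/a](R)) → 2
  T → 5
  ((π[f](γ[w; COUNT(*)→f](S)) ⋈[f=e] ρ[g/a](R)) ⋈[g=c] T) → 2
E2 subexpression sizes:
  T → 5
  S → 4
  γ[w; COUNT(*)→f](S) → 3
  π[f](γ[w; COUNT(*)→f](S)) → 3
  R → 4
  ρ[g/a](R) → 4
  (π[f](γ[w; COUNT(*)→f](S)) ⋈[f=e] ρ[g/a](R)) → 2
  (T ⋈[c=g] (π[f](γ[w; COUNT(*)→f](S)) ⋈[f=e] ρ[g/a](R))) → 2
  π[f,g,e,v,u,c,b]((T ⋈[c=g] (π[f](γ[w; COUNT(*)→f](S)) ⋈[f=e] ρ[g/a](R)))) → 2

E1 and E2 produce the same multiset:
f | g | e | v | u | c | b
1 | 8 | 1 | s | q | 8 | 9
1 | 8 | 1 | s | q | 8 | 9

yes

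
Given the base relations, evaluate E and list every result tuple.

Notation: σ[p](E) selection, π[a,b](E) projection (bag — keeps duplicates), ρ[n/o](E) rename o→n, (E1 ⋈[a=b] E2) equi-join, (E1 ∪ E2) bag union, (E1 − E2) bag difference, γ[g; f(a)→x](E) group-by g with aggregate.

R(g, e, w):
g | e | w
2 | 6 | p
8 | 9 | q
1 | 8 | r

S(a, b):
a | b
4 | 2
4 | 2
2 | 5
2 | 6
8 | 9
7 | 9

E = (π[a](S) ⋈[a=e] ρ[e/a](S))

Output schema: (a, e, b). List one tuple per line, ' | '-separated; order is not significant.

Per-node cardinality:
  S → 6
  π[a](S) → 6
  S → 6
  ρ[e/a](S) → 6
  (π[a](S) ⋈[a=e] ρ[e/a](S)) → 10

== RESULT ==
a | e | b
2 | 2 | 5
2 | 2 | 5
2 | 2 | 6
2 | 2 | 6
4 | 4 | 2
4 | 4 | 2
4 | 4 | 2
4 | 4 | 2
7 | 7 | 9
8 | 8 | 9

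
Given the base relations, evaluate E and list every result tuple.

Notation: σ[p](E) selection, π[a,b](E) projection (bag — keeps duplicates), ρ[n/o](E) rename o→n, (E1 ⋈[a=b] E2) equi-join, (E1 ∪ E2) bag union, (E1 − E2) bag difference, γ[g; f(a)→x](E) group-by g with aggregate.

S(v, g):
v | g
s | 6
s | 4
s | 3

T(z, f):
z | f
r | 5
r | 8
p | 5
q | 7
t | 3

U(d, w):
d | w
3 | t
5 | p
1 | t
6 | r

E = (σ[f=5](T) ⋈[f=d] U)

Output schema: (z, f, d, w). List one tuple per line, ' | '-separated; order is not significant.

Subexpression sizes:
  T → 5
  σ[f=5](T) → 2
  U → 4
  (σ[f=5](T) ⋈[f=d] U) → 2

== RESULT ==
z | f | d | w
p | 5 | 5 | p
r | 5 | 5 | p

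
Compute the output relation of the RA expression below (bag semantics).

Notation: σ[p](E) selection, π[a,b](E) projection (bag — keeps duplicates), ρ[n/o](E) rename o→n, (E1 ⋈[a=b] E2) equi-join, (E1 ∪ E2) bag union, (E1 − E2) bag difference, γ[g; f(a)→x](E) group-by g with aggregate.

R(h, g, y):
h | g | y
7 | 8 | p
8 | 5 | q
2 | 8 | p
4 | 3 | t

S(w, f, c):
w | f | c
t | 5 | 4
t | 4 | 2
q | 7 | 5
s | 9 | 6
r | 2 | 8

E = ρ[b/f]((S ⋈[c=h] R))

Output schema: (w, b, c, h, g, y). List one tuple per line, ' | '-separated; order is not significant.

Row counts bottom-up:
  S → 5
  R → 4
  (S ⋈[c=h] R) → 3
  ρ[b/f]((S ⋈[c=h] R)) → 3

== RESULT ==
w | b | c | h | g | y
r | 2 | 8 | 8 | 5 | q
t | 4 | 2 | 2 | 8 | p
t | 5 | 4 | 4 | 3 | t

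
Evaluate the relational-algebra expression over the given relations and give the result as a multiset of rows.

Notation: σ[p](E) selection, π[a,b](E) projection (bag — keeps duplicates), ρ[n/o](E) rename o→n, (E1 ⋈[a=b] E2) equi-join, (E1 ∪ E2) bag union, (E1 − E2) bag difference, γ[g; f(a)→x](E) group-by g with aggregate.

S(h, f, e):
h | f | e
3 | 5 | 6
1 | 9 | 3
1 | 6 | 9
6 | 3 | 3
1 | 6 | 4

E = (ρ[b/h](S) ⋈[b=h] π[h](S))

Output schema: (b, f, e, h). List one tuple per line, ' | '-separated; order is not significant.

Subexpression sizes:
  S → 5
  ρ[b/h](S) → 5
  S → 5
  π[h](S) → 5
  (ρ[b/h](S) ⋈[b=h] π[h](S)) → 11

== RESULT ==
b | f | e | h
1 | 6 | 4 | 1
1 | 6 | 4 | 1
1 | 6 | 4 | 1
1 | 6 | 9 | 1
1 | 6 | 9 | 1
1 | 6 | 9 | 1
1 | 9 | 3 | 1
1 | 9 | 3 | 1
1 | 9 | 3 | 1
3 | 5 | 6 | 3
6 | 3 | 3 | 6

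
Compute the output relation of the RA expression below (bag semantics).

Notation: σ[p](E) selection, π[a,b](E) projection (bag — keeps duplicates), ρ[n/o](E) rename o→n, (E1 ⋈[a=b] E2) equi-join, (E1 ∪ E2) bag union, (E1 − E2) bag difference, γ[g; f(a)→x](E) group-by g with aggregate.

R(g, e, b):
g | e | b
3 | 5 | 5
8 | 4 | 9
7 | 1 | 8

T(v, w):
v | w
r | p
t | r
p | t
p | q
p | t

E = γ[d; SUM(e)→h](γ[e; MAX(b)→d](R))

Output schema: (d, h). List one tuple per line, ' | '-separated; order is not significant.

Row counts bottom-up:
  R → 3
  γ[e; MAX(b)→d](R) → 3
  γ[d; SUM(e)→h](γ[e; MAX(b)→d](R)) → 3

== RESULT ==
d | h
5 | 5
8 | 1
9 | 4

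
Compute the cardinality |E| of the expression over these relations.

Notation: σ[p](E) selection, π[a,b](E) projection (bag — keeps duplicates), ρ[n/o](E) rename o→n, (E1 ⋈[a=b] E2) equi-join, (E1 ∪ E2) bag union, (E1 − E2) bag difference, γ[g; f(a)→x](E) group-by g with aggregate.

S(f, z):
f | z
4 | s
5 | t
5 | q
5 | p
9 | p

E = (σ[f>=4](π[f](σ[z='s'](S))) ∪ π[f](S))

Stepwise |·|:
  S → 5
  σ[z='s'](S) → 1
  π[f](σ[z='s'](S)) → 1
  σ[f>=4](π[f](σ[z='s'](S))) → 1
  S → 5
  π[f](S) → 5
  (σ[f>=4](π[f](σ[z='s'](S))) ∪ π[f](S)) → 6

|E| = 6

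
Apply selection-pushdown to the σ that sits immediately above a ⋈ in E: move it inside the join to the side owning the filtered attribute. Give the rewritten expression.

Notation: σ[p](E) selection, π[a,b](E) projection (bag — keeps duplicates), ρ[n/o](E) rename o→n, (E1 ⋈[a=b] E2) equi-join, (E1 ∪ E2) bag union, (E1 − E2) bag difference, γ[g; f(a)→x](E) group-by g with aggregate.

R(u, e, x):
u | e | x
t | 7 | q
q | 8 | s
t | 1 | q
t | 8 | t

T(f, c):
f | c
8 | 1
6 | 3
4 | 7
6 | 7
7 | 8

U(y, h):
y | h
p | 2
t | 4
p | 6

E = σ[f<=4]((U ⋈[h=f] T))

σ filters on f, owned by the right side.
E' = (U ⋈[h=f] σ[f<=4](T))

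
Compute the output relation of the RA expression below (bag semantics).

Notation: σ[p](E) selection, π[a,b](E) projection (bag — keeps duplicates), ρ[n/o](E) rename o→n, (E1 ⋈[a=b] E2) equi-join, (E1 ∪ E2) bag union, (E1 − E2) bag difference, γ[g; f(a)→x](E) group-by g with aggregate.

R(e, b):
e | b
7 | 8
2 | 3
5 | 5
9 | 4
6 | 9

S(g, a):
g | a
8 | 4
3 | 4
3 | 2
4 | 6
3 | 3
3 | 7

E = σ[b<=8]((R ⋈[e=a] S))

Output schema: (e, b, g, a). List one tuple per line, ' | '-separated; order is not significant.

Per-node cardinality:
  R → 5
  S → 6
  (R ⋈[e=a] S) → 3
  σ[b<=8]((R ⋈[e=a] S)) → 2

== RESULT ==
e | b | g | a
2 | 3 | 3 | 2
7 | 8 | 3 | 7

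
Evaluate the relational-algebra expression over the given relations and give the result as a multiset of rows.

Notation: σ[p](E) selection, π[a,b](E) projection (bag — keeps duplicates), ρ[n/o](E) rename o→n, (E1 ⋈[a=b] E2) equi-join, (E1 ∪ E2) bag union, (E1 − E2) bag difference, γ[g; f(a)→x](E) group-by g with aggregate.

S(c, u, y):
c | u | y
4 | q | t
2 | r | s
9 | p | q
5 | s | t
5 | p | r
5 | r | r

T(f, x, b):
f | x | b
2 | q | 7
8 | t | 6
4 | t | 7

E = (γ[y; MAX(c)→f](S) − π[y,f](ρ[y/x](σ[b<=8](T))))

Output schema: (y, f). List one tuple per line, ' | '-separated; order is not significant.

Row counts bottom-up:
  S → 6
  γ[y; MAX(c)→f](S) → 4
  T → 3
  σ[b<=8](T) → 3
  ρ[y/x](σ[b<=8](T)) → 3
  π[y,f](ρ[y/x](σ[b<=8](T))) → 3
  (γ[y; MAX(c)→f](S) − π[y,f](ρ[y/x](σ[b<=8](T)))) → 4

== RESULT ==
y | f
q | 9
r | 5
s | 2
t | 5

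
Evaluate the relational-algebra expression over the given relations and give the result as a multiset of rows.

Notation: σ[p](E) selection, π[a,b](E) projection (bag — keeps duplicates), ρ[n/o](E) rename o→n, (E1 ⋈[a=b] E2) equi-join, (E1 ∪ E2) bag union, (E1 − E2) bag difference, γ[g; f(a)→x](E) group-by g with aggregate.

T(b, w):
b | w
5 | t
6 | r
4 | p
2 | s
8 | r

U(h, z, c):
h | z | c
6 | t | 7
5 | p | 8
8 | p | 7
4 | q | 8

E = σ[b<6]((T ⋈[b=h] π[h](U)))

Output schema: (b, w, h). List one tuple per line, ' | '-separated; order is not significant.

Subexpression sizes:
  T → 5
  U → 4
  π[h](U) → 4
  (T ⋈[b=h] π[h](U)) → 4
  σ[b<6]((T ⋈[b=h] π[h](U))) → 2

== RESULT ==
b | w | h
4 | p | 4
5 | t | 5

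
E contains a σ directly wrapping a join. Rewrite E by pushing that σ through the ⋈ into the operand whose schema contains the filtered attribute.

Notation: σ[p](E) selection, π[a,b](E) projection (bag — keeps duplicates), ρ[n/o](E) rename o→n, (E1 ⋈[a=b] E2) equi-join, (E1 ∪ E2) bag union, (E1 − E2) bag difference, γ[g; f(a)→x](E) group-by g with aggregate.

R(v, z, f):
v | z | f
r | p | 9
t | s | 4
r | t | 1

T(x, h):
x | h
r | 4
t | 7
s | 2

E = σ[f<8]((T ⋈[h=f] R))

σ filters on f, owned by the right side.
E' = (T ⋈[h=f] σ[f<8](R))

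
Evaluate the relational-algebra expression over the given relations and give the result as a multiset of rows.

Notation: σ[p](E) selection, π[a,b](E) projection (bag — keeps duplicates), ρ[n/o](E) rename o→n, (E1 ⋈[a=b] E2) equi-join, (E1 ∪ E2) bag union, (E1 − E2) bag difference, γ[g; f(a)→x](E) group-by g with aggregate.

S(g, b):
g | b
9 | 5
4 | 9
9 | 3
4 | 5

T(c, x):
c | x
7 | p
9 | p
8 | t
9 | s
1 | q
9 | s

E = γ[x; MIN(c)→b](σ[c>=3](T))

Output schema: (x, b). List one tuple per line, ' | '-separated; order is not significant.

Per-node cardinality:
  T → 6
  σ[c>=3](T) → 5
  γ[x; MIN(c)→b](σ[c>=3](T)) → 3

== RESULT ==
x | b
p | 7
s | 9
t | 8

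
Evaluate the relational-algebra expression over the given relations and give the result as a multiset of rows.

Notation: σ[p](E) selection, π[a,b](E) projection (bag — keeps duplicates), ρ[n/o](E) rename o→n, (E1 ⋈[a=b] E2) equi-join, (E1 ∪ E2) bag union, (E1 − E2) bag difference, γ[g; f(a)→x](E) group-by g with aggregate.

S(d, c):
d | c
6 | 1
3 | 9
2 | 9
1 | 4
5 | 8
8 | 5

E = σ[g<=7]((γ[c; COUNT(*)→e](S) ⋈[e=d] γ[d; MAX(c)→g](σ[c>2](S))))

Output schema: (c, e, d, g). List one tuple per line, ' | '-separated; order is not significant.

Row counts bottom-up:
  S → 6
  γ[c; COUNT(*)→e](S) → 5
  S → 6
  σ[c>2](S) → 5
  γ[d; MAX(c)→g](σ[c>2](S)) → 5
  (γ[c; COUNT(*)→e](S) ⋈[e=d] γ[d; MAX(c)→g](σ[c>2](S))) → 5
  σ[g<=7]((γ[c; COUNT(*)→e](S) ⋈[e=d] γ[d; MAX(c)→g](σ[c>2](S)))) → 4

== RESULT ==
c | e | d | g
1 | 1 | 1 | 4
4 | 1 | 1 | 4
5 | 1 | 1 | 4
8 | 1 | 1 | 4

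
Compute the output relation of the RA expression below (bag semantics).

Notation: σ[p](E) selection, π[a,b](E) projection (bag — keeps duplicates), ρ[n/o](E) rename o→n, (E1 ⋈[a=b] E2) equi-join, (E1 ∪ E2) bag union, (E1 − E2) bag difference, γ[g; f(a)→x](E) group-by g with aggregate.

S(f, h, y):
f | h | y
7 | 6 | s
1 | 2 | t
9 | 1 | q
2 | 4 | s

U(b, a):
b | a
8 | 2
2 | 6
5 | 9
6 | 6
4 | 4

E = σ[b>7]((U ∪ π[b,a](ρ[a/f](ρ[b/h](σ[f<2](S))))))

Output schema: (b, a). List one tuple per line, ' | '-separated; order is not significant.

Subexpression sizes:
  U → 5
  S → 4
  σ[f<2](S) → 1
  ρ[b/h](σ[f<2](S)) → 1
  ρ[a/f](ρ[b/h](σ[f<2](S))) → 1
  π[b,a](ρ[a/f](ρ[b/h](σ[f<2](S)))) → 1
  (U ∪ π[b,a](ρ[a/f](ρ[b/h](σ[f<2](S))))) → 6
  σ[b>7]((U ∪ π[b,a](ρ[a/f](ρ[b/h](σ[f<2](S)))))) → 1

== RESULT ==
b | a
8 | 2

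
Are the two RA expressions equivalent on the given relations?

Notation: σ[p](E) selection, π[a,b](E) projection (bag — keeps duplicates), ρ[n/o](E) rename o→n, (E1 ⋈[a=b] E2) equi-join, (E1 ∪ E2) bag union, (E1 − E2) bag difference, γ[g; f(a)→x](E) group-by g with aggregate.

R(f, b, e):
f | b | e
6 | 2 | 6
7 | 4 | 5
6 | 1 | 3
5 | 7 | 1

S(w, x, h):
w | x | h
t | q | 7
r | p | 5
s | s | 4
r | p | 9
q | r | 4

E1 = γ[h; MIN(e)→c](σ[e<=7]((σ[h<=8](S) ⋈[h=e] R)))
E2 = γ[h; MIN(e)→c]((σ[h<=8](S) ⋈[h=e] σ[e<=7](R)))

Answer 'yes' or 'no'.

E1 per-node cardinality:
  S → 5
  σ[h<=8](S) → 4
  R → 4
  (σ[h<=8](S) ⋈[h=e] R) → 1
  σ[e<=7]((σ[h<=8](S) ⋈[h=e] R)) → 1
  γ[h; MIN(e)→c](σ[e<=7]((σ[h<=8](S) ⋈[h=e] R))) → 1
E2 per-node cardinality:
  S → 5
  σ[h<=8](S) → 4
  R → 4
  σ[e<=7](R) → 4
  (σ[h<=8](S) ⋈[h=e] σ[e<=7](R)) → 1
  γ[h; MIN(e)→c]((σ[h<=8](S) ⋈[h=e] σ[e<=7](R))) → 1

E1 and E2 produce the same multiset:
h | c
5 | 5

yes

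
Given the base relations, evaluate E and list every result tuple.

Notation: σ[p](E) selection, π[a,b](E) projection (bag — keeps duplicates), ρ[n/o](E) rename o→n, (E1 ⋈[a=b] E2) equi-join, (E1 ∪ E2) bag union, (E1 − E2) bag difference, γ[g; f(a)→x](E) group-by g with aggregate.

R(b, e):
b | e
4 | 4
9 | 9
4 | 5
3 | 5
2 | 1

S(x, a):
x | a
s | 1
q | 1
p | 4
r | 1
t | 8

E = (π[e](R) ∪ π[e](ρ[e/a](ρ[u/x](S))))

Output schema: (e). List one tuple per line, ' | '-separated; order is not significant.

Per-node cardinality:
  R → 5
  π[e](R) → 5
  S → 5
  ρ[u/x](S) → 5
  ρ[e/a](ρ[u/x](S)) → 5
  π[e](ρ[e/a](ρ[u/x](S))) → 5
  (π[e](R) ∪ π[e](ρ[e/a](ρ[u/x](S)))) → 10

== RESULT ==
e
1
1
1
1
4
4
5
5
8
9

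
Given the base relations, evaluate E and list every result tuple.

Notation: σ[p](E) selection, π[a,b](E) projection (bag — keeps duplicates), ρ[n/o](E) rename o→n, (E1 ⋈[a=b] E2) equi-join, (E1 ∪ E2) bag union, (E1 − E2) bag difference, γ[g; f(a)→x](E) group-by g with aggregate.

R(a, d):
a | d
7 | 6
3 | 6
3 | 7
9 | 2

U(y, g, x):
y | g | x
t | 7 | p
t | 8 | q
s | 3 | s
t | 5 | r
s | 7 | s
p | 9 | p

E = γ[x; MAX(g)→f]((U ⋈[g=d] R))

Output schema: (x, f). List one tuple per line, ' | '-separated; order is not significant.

Row counts bottom-up:
  U → 6
  R → 4
  (U ⋈[g=d] R) → 2
  γ[x; MAX(g)→f]((U ⋈[g=d] R)) → 2

== RESULT ==
x | f
p | 7
s | 7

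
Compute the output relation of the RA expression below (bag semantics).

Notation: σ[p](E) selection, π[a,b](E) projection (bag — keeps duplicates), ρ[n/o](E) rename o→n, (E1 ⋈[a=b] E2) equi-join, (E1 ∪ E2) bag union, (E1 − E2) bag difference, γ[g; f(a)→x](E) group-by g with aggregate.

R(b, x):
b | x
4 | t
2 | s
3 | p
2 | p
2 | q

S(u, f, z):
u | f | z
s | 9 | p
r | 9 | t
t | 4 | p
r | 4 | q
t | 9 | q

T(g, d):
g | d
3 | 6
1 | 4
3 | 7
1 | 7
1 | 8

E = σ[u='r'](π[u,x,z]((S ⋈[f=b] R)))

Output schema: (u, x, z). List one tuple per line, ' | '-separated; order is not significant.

Subexpression sizes:
  S → 5
  R → 5
  (S ⋈[f=b] R) → 2
  π[u,x,z]((S ⋈[f=b] R)) → 2
  σ[u='r'](π[u,x,z]((S ⋈[f=b] R))) → 1

== RESULT ==
u | x | z
r | t | q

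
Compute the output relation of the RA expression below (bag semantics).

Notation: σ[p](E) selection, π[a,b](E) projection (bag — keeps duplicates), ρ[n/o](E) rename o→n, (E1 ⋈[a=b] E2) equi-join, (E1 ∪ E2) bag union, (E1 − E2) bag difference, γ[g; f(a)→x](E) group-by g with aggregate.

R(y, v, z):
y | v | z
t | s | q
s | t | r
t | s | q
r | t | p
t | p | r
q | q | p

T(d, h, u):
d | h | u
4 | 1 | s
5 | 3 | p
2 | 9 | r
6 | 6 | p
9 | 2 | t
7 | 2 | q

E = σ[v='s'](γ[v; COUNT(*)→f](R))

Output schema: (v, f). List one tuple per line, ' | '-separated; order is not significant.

Subexpression sizes:
  R → 6
  γ[v; COUNT(*)→f](R) → 4
  σ[v='s'](γ[v; COUNT(*)→f](R)) → 1

== RESULT ==
v | f
s | 2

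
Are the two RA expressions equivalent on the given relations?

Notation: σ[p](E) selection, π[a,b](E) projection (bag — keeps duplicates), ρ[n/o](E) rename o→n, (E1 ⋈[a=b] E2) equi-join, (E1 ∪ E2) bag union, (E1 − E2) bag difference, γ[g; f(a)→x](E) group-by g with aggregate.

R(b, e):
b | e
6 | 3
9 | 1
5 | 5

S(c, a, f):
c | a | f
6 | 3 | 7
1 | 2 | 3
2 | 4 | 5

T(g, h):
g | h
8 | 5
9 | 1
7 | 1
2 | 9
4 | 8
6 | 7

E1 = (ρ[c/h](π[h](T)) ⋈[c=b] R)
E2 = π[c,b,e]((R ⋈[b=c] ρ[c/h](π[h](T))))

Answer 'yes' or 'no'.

E1 row counts bottom-up:
  T → 6
  π[h](T) → 6
  ρ[c/h](π[h](T)) → 6
  R → 3
  (ρ[c/h](π[h](T)) ⋈[c=b] R) → 2
E2 row counts bottom-up:
  R → 3
  T → 6
  π[h](T) → 6
  ρ[c/h](π[h](T)) → 6
  (R ⋈[b=c] ρ[c/h](π[h](T))) → 2
  π[c,b,e]((R ⋈[b=c] ρ[c/h](π[h](T)))) → 2

E1 and E2 produce the same multiset:
c | b | e
5 | 5 | 5
9 | 9 | 1

yes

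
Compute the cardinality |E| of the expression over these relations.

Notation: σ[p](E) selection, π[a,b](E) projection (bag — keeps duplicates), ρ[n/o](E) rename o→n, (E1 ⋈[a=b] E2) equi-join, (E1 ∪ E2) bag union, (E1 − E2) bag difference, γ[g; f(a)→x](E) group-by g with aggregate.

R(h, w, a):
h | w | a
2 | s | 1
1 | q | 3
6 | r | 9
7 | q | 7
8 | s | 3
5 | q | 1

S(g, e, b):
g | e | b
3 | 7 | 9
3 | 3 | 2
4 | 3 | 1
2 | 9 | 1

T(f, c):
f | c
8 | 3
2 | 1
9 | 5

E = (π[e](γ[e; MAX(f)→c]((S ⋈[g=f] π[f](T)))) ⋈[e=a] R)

Stepwise |·|:
  S → 4
  T → 3
  π[f](T) → 3
  (S ⋈[g=f] π[f](T)) → 1
  γ[e; MAX(f)→c]((S ⋈[g=f] π[f](T))) → 1
  π[e](γ[e; MAX(f)→c]((S ⋈[g=f] π[f](T)))) → 1
  R → 6
  (π[e](γ[e; MAX(f)→c]((S ⋈[g=f] π[f](T)))) ⋈[e=a] R) → 1

|E| = 1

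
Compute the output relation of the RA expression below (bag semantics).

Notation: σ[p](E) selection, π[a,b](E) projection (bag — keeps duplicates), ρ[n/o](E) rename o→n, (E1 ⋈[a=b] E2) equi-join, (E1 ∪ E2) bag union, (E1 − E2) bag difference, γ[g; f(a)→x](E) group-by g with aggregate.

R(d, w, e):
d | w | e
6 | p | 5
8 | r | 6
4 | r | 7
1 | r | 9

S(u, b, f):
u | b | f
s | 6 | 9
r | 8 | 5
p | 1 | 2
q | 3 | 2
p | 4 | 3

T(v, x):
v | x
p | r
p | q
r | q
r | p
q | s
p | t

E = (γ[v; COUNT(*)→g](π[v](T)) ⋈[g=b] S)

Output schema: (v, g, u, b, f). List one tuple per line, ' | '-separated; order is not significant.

Per-node cardinality:
  T → 6
  π[v](T) → 6
  γ[v; COUNT(*)→g](π[v](T)) → 3
  S → 5
  (γ[v; COUNT(*)→g](π[v](T)) ⋈[g=b] S) → 2

== RESULT ==
v | g | u | b | f
p | 3 | q | 3 | 2
q | 1 | p | 1 | 2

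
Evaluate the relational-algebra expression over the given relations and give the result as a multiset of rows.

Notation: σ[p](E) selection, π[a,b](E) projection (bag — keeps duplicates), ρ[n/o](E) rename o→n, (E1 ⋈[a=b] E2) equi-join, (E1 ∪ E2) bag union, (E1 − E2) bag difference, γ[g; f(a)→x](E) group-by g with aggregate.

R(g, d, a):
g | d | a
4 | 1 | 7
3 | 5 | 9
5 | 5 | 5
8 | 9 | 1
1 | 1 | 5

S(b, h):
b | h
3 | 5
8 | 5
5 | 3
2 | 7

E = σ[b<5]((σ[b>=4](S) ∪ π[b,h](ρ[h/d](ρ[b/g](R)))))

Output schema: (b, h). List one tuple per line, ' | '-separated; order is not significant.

Per-node cardinality:
  S → 4
  σ[b>=4](S) → 2
  R → 5
  ρ[b/g](R) → 5
  ρ[h/d](ρ[b/g](R)) → 5
  π[b,h](ρ[h/d](ρ[b/g](R))) → 5
  (σ[b>=4](S) ∪ π[b,h](ρ[h/d](ρ[b/g](R)))) → 7
  σ[b<5]((σ[b>=4](S) ∪ π[b,h](ρ[h/d](ρ[b/g](R))))) → 3

== RESULT ==
b | h
1 | 1
3 | 5
4 | 1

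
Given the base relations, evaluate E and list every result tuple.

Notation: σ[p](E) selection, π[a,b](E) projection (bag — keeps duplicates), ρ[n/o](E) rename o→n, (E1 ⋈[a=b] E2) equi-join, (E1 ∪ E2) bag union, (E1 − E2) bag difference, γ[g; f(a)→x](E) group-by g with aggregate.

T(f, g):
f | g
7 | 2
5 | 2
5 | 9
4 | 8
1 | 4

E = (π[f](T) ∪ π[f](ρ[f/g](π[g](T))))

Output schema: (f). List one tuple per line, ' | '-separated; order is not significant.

Subexpression sizes:
  T → 5
  π[f](T) → 5
  T → 5
  π[g](T) → 5
  ρ[f/g](π[g](T)) → 5
  π[f](ρ[f/g](π[g](T))) → 5
  (π[f](T) ∪ π[f](ρ[f/g](π[g](T)))) → 10

== RESULT ==
f
1
2
2
4
4
5
5
7
8
9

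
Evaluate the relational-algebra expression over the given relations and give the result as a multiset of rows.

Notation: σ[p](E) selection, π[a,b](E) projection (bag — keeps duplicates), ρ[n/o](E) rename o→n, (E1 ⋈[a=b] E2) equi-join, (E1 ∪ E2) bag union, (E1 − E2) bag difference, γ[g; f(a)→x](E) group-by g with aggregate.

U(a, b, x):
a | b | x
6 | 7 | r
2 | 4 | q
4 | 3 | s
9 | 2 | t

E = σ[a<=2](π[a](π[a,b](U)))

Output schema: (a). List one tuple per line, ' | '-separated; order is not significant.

Subexpression sizes:
  U → 4
  π[a,b](U) → 4
  π[a](π[a,b](U)) → 4
  σ[a<=2](π[a](π[a,b](U))) → 1

== RESULT ==
a
2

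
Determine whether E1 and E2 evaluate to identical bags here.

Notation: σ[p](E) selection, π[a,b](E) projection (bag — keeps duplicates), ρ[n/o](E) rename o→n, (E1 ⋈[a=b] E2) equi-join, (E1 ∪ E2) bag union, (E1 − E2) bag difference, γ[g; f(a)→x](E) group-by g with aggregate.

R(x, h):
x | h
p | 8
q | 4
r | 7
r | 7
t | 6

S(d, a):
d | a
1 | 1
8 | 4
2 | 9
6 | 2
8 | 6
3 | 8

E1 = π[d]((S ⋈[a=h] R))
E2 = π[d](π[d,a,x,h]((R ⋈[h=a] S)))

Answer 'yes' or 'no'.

E1 row counts bottom-up:
  S → 6
  R → 5
  (S ⋈[a=h] R) → 3
  π[d]((S ⋈[a=h] R)) → 3
E2 row counts bottom-up:
  R → 5
  S → 6
  (R ⋈[h=a] S) → 3
  π[d,a,x,h]((R ⋈[h=a] S)) → 3
  π[d](π[d,a,x,h]((R ⋈[h=a] S))) → 3

E1 and E2 produce the same multiset:
d
3
8
8

yes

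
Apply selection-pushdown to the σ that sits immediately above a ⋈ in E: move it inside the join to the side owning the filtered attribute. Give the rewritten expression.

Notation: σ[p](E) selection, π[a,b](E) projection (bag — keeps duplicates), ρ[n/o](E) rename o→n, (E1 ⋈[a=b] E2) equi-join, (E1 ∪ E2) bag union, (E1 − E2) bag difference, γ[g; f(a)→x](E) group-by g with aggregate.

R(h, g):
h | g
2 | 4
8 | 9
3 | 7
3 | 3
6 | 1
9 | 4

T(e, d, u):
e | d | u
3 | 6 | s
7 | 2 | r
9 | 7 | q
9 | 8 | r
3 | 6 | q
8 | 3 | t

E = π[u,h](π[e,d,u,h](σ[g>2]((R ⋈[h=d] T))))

σ filters on g, owned by the left side.
E' = π[u,h](π[e,d,u,h]((σ[g>2](R) ⋈[h=d] T)))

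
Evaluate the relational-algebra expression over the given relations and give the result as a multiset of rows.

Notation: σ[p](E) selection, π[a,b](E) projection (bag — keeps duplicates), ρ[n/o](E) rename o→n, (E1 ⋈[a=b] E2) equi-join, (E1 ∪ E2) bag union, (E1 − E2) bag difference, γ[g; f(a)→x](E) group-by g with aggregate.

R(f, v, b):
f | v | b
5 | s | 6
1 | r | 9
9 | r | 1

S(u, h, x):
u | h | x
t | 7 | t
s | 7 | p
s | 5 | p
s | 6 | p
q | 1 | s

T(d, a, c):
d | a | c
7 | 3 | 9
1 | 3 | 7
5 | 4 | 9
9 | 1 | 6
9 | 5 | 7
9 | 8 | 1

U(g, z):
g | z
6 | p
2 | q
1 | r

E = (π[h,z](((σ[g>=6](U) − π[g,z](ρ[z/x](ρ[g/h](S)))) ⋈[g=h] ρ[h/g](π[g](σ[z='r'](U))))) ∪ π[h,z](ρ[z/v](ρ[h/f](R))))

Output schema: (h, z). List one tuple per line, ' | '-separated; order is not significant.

Subexpression sizes:
  U → 3
  σ[g>=6](U) → 1
  S → 5
  ρ[g/h](S) → 5
  ρ[z/x](ρ[g/h](S)) → 5
  π[g,z](ρ[z/x](ρ[g/h](S))) → 5
  (σ[g>=6](U) − π[g,z](ρ[z/x](ρ[g/h](S)))) → 0
  U → 3
  σ[z='r'](U) → 1
  π[g](σ[z='r'](U)) → 1
  ρ[h/g](π[g](σ[z='r'](U))) → 1
  ((σ[g>=6](U) − π[g,z](ρ[z/x](ρ[g/h](S)))) ⋈[g=h] ρ[h/g](π[g](σ[z='r'](U)))) → 0
  π[h,z](((σ[g>=6](U) − π[g,z](ρ[z/x](ρ[g/h](S)))) ⋈[g=h] ρ[h/g](π[g](σ[z='r'](U))))) → 0
  R → 3
  ρ[h/f](R) → 3
  ρ[z/v](ρ[h/f](R)) → 3
  π[h,z](ρ[z/v](ρ[h/f](R))) → 3
  (π[h,z](((σ[g>=6](U) − π[g,z](ρ[z/x](ρ[g/h](S)))) ⋈[g=h] ρ[h/g](π[g](σ[z='r'](U))))) ∪ π[h,z](ρ[z/v](ρ[h/f](R)))) → 3

== RESULT ==
h | z
1 | r
5 | s
9 | r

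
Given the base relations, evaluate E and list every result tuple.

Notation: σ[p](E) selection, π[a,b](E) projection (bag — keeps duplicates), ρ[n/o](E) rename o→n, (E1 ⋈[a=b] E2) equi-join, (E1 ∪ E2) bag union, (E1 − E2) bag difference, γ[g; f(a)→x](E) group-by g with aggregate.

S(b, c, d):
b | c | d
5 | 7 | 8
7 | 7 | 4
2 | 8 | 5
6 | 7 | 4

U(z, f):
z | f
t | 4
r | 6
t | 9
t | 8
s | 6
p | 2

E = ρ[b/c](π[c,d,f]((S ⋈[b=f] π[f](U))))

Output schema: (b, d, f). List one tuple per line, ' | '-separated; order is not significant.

Per-node cardinality:
  S → 4
  U → 6
  π[f](U) → 6
  (S ⋈[b=f] π[f](U)) → 3
  π[c,d,f]((S ⋈[b=f] π[f](U))) → 3
  ρ[b/c](π[c,d,f]((S ⋈[b=f] π[f](U)))) → 3

== RESULT ==
b | d | f
7 | 4 | 6
7 | 4 | 6
8 | 5 | 2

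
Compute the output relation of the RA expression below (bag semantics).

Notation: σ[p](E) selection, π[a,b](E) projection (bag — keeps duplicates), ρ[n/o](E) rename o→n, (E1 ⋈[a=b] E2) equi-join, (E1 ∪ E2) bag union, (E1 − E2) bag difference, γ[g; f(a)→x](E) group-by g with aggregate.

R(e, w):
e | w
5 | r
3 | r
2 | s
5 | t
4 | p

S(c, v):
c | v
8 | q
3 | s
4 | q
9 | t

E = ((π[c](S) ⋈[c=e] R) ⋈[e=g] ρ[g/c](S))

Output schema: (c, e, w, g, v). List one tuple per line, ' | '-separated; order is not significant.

Per-node cardinality:
  S → 4
  π[c](S) → 4
  R → 5
  (π[c](S) ⋈[c=e] R) → 2
  S → 4
  ρ[g/c](S) → 4
  ((π[c](S) ⋈[c=e] R) ⋈[e=g] ρ[g/c](S)) → 2

== RESULT ==
c | e | w | g | v
3 | 3 | r | 3 | s
4 | 4 | p | 4 | q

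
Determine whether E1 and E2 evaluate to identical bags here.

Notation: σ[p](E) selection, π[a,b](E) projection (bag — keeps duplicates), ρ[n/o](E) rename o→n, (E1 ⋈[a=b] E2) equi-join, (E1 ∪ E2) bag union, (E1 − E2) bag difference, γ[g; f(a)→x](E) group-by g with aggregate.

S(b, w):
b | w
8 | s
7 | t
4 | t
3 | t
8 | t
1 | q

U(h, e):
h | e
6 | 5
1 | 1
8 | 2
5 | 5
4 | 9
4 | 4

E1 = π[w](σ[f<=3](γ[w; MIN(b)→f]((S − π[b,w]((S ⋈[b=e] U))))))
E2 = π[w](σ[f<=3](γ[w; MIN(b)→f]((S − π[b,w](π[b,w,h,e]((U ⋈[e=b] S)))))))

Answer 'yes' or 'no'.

E1 row counts bottom-up:
  S → 6
  S → 6
  U → 6
  (S ⋈[b=e] U) → 2
  π[b,w]((S ⋈[b=e] U)) → 2
  (S − π[b,w]((S ⋈[b=e] U))) → 4
  γ[w; MIN(b)→f]((S − π[b,w]((S ⋈[b=e] U)))) → 2
  σ[f<=3](γ[w; MIN(b)→f]((S − π[b,w]((S ⋈[b=e] U))))) → 1
  π[w](σ[f<=3](γ[w; MIN(b)→f]((S − π[b,w]((S ⋈[b=e] U)))))) → 1
E2 row counts bottom-up:
  S → 6
  U → 6
  S → 6
  (U ⋈[e=b] S) → 2
  π[b,w,h,e]((U ⋈[e=b] S)) → 2
  π[b,w](π[b,w,h,e]((U ⋈[e=b] S))) → 2
  (S − π[b,w](π[b,w,h,e]((U ⋈[e=b] S)))) → 4
  γ[w; MIN(b)→f]((S − π[b,w](π[b,w,h,e]((U ⋈[e=b] S))))) → 2
  σ[f<=3](γ[w; MIN(b)→f]((S − π[b,w](π[b,w,h,e]((U ⋈[e=b] S)))))) → 1
  π[w](σ[f<=3](γ[w; MIN(b)→f]((S − π[b,w](π[b,w,h,e]((U ⋈[e=b] S))))))) → 1

E1 and E2 produce the same multiset:
w
t

yes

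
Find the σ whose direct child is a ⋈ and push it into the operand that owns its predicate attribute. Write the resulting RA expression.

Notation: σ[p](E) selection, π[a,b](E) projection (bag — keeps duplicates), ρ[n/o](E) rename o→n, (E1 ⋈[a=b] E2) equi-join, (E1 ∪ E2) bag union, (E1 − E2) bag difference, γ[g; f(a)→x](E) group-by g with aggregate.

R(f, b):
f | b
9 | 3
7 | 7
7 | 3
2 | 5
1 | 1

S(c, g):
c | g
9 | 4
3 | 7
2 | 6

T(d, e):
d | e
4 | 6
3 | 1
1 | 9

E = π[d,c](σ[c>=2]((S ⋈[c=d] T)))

σ filters on c, owned by the left side.
E' = π[d,c]((σ[c>=2](S) ⋈[c=d] T))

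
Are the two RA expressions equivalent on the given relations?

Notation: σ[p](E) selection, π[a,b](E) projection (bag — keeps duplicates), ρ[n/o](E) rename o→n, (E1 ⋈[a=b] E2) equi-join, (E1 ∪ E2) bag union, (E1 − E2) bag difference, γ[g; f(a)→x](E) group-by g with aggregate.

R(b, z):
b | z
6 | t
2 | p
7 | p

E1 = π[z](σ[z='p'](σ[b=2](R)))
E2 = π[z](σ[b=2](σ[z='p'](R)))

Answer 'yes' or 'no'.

E1 row counts bottom-up:
  R → 3
  σ[b=2](R) → 1
  σ[z='p'](σ[b=2](R)) → 1
  π[z](σ[z='p'](σ[b=2](R))) → 1
E2 row counts bottom-up:
  R → 3
  σ[z='p'](R) → 2
  σ[b=2](σ[z='p'](R)) → 1
  π[z](σ[b=2](σ[z='p'](R))) → 1

E1 and E2 produce the same multiset:
z
p

yes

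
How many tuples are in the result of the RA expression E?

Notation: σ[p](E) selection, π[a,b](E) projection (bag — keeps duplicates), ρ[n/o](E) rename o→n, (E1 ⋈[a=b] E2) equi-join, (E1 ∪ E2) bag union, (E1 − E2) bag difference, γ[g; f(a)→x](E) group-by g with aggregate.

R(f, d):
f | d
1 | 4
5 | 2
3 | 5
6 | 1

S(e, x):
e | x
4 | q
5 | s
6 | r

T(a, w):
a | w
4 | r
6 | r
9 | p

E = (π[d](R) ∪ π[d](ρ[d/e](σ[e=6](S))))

Per-node cardinality:
  R → 4
  π[d](R) → 4
  S → 3
  σ[e=6](S) → 1
  ρ[d/e](σ[e=6](S)) → 1
  π[d](ρ[d/e](σ[e=6](S))) → 1
  (π[d](R) ∪ π[d](ρ[d/e](σ[e=6](S)))) → 5

|E| = 5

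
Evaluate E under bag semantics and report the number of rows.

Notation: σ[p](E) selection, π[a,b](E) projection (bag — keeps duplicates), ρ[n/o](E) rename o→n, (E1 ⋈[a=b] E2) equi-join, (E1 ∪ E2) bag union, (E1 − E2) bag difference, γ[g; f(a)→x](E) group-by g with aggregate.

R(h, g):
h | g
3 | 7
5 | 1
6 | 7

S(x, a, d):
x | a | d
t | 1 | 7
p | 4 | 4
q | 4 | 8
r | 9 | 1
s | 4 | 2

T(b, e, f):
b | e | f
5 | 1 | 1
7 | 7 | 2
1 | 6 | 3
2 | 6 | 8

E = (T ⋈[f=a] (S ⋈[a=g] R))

Subexpression sizes:
  T → 4
  S → 5
  R → 3
  (S ⋈[a=g] R) → 1
  (T ⋈[f=a] (S ⋈[a=g] R)) → 1

|E| = 1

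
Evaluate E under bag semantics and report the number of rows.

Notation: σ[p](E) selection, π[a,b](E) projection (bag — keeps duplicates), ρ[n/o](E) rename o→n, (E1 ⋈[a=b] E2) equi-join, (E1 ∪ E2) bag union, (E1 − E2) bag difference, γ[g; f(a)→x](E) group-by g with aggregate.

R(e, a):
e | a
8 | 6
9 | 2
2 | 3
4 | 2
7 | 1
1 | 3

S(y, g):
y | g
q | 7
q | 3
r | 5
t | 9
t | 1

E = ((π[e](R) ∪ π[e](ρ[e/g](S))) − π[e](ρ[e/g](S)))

Stepwise |·|:
  R → 6
  π[e](R) → 6
  S → 5
  ρ[e/g](S) → 5
  π[e](ρ[e/g](S)) → 5
  (π[e](R) ∪ π[e](ρ[e/g](S))) → 11
  S → 5
  ρ[e/g](S) → 5
  π[e](ρ[e/g](S)) → 5
  ((π[e](R) ∪ π[e](ρ[e/g](S))) − π[e](ρ[e/g](S))) → 6

|E| = 6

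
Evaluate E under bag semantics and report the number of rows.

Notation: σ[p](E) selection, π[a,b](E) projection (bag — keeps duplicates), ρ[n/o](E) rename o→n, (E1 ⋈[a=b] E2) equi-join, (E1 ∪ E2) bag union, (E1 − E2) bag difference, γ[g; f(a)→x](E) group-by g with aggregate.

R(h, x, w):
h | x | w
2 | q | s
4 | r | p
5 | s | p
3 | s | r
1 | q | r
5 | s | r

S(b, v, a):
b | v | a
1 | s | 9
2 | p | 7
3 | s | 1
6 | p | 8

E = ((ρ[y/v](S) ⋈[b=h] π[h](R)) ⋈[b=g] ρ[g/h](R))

Row counts bottom-up:
  S → 4
  ρ[y/v](S) → 4
  R → 6
  π[h](R) → 6
  (ρ[y/v](S) ⋈[b=h] π[h](R)) → 3
  R → 6
  ρ[g/h](R) → 6
  ((ρ[y/v](S) ⋈[b=h] π[h](R)) ⋈[b=g] ρ[g/h](R)) → 3

|E| = 3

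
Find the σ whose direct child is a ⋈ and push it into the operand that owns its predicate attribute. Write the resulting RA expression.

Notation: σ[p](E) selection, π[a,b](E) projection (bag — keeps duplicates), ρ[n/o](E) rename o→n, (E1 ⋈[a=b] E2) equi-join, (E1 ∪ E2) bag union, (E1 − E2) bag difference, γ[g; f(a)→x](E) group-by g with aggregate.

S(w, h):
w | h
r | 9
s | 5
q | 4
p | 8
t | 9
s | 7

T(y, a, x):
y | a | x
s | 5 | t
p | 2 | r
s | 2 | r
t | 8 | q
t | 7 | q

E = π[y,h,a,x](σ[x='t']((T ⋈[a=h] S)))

σ filters on x, owned by the left side.
E' = π[y,h,a,x]((σ[x='t'](T) ⋈[a=h] S))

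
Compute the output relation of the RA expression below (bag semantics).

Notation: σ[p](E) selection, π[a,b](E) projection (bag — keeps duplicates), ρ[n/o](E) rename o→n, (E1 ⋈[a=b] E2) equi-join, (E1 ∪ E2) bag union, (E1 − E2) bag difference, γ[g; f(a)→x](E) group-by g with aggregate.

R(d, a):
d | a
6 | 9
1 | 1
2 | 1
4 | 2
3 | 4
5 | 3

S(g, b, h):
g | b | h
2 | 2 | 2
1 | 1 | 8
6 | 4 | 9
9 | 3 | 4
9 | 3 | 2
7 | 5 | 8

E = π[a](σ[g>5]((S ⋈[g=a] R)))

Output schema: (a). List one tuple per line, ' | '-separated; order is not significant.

Stepwise |·|:
  S → 6
  R → 6
  (S ⋈[g=a] R) → 5
  σ[g>5]((S ⋈[g=a] R)) → 2
  π[a](σ[g>5]((S ⋈[g=a] R))) → 2

== RESULT ==
a
9
9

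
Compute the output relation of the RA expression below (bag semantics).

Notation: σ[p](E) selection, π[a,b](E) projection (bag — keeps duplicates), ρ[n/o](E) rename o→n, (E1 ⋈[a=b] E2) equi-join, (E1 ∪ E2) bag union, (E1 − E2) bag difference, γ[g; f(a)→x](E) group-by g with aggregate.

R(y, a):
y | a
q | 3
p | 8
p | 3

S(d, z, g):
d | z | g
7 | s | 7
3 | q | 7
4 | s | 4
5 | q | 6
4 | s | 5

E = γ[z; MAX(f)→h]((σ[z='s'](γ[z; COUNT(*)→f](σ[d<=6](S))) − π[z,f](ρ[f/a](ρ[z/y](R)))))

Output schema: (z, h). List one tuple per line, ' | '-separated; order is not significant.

Row counts bottom-up:
  S → 5
  σ[d<=6](S) → 4
  γ[z; COUNT(*)→f](σ[d<=6](S)) → 2
  σ[z='s'](γ[z; COUNT(*)→f](σ[d<=6](S))) → 1
  R → 3
  ρ[z/y](R) → 3
  ρ[f/a](ρ[z/y](R)) → 3
  π[z,f](ρ[f/a](ρ[z/y](R))) → 3
  (σ[z='s'](γ[z; COUNT(*)→f](σ[d<=6](S))) − π[z,f](ρ[f/a](ρ[z/y](R)))) → 1
  γ[z; MAX(f)→h]((σ[z='s'](γ[z; COUNT(*)→f](σ[d<=6](S))) − π[z,f](ρ[f/a](ρ[z/y](R))))) → 1

== RESULT ==
z | h
s | 2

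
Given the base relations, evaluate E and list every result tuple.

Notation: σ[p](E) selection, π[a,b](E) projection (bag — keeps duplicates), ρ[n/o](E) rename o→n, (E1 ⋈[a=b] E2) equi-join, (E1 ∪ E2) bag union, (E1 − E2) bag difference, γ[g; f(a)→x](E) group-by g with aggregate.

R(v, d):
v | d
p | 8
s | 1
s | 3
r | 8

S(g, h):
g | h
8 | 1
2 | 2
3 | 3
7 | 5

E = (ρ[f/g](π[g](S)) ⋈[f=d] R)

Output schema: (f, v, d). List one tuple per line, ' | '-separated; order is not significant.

Per-node cardinality:
  S → 4
  π[g](S) → 4
  ρ[f/g](π[g](S)) → 4
  R → 4
  (ρ[f/g](π[g](S)) ⋈[f=d] R) → 3

== RESULT ==
f | v | d
3 | s | 3
8 | p | 8
8 | r | 8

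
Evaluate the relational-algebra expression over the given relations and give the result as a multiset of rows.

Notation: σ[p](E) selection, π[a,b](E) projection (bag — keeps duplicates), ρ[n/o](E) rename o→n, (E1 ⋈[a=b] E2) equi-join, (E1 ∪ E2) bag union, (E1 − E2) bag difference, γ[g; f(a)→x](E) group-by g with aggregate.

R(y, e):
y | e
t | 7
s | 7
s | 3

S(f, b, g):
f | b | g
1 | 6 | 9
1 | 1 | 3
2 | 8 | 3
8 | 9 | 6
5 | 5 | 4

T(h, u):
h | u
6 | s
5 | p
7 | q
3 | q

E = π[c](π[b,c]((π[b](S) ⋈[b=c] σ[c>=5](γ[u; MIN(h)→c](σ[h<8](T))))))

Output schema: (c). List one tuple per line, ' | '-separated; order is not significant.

Stepwise |·|:
  S → 5
  π[b](S) → 5
  T → 4
  σ[h<8](T) → 4
  γ[u; MIN(h)→c](σ[h<8](T)) → 3
  σ[c>=5](γ[u; MIN(h)→c](σ[h<8](T))) → 2
  (π[b](S) ⋈[b=c] σ[c>=5](γ[u; MIN(h)→c](σ[h<8](T)))) → 2
  π[b,c]((π[b](S) ⋈[b=c] σ[c>=5](γ[u; MIN(h)→c](σ[h<8](T))))) → 2
  π[c](π[b,c]((π[b](S) ⋈[b=c] σ[c>=5](γ[u; MIN(h)→c](σ[h<8](T)))))) → 2

== RESULT ==
c
5
6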